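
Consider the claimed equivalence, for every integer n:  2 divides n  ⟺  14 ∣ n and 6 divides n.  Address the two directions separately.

(⇒) This fails: take n = 2. Certainly 2 ∣ 2, but 14 ∤ 2.

(⇐) Suppose 14 ∣ n and 6 ∣ n. Any common multiple of 14 and 6 is a multiple of their lcm; here lcm(14, 6) = 14·6/gcd(14, 6) = 84/2 = 42, so 42 ∣ n. Since 2 ∣ 42, it follows that 2 ∣ n.

Not equivalent: only (⇐) holds.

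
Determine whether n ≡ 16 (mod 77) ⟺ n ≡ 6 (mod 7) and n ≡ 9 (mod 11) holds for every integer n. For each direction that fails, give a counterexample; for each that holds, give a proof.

[⇒] This fails: n = 16 gives 16 ≡ 16 (mod 77) but 16 ≡ 2 (mod 7), so the conjunction on the right does not hold.

[⇐] This fails: n = 20 satisfies both congruences on the right (20 ≡ 6 mod 7 and 20 ≡ 9 mod 11) yet 20 ≡ 20 (mod 77), not 16.

Neither direction holds.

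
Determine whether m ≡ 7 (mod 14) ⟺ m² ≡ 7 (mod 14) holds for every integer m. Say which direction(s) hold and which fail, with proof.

(⟹) Suppose m ≡ 7 (mod 14). Write m = 14j + 7. Then (14j + 7)² = 196j² + 196j + 49 = 14(14j² + 14j + 3) + 7, so m² ≡ 7 (mod 14).

(⟸) Conversely, suppose m² ≡ 7 (mod 14). The only residue r in {0, …, 13} with r² ≡ 7 (mod 14) is r = 7, so m ≡ 7 (mod 14).

Both directions hold; the statement is true.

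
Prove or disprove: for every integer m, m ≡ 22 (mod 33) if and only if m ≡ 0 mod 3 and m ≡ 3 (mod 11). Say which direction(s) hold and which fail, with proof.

Neither implication holds.

(→) This fails: m = 22 gives 22 ≡ 22 (mod 33) but 22 ≡ 1 (mod 3), so the conjunction on the right does not hold.

(←) This fails: m = 3 satisfies both congruences on the right (3 ≡ 0 mod 3 and 3 ≡ 3 mod 11) yet 3 ≡ 3 (mod 33), not 22.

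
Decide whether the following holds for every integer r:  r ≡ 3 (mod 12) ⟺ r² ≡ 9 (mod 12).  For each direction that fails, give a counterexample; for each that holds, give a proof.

(⟹) Suppose r ≡ 3 (mod 12). Write r = 12j + 3. Then (12j + 3)² = 144j² + 72j + 9 = 12(12j² + 6j) + 9, so r² ≡ 9 (mod 12).

(⟸) This fails: take r = 9. Then 9² = 81 ≡ 9 (mod 12), yet 9 ≡ 9 (mod 12), not 3.

Only the forward implication holds.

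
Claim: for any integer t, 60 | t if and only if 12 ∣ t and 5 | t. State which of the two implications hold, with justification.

The biconditional holds.

[⇐] Suppose 12 ∣ t and 5 ∣ t. Any common multiple of 12 and 5 is a multiple of their lcm; here gcd(12, 5) = 1, so lcm(12, 5) = 12·5 = 60, so 60 ∣ t.

[⇒] If 60 ∣ t, write t = 60q. Since 60 = 5·12, t = 12·(5q), so 12 ∣ t; and since 60 = 12·5, t = 5·(12q), so 5 ∣ t.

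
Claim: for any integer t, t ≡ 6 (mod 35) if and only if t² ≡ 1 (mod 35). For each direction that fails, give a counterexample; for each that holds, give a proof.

Only the forward direction holds.

(→) Suppose t ≡ 6 (mod 35). Write t = 35j + 6. Then (35j + 6)² = 1225j² + 420j + 36 = 35(35j² + 12j + 1) + 1, so t² ≡ 1 (mod 35).

(←) This fails: take t = 1. Then 1² = 1 ≡ 1 (mod 35), yet 1 ≡ 1 (mod 35), not 6.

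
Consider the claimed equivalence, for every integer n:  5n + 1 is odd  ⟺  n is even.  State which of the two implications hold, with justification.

The biconditional holds.

[⇐] Suppose n is even; write n = 2j. Then 5n + 1 = 5·(2j) + 1 = 2·5j + 1, which is odd.

[⇒] Suppose 5n + 1 is odd. Since 5 is odd, 5n and n have the same parity, so 5n + 1 ≡ n + 1 (mod 2). As 1 is odd, 5n + 1 is odd exactly when n is even. Thus n is even.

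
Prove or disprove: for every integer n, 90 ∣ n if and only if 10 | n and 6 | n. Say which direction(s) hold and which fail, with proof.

[⇒] If 90 ∣ n, write n = 90q. Since 90 = 9·10, n = 10·(9q), so 10 ∣ n; and since 90 = 15·6, n = 6·(15q), so 6 ∣ n.

[⇐] This fails: take n = 30. Both 10 ∣ 30 and 6 ∣ 30, yet 30 is not a multiple of 90 (since 30 = 0·90 + 30), so 90 ∤ 30.

(⇒) holds; (⇐) fails.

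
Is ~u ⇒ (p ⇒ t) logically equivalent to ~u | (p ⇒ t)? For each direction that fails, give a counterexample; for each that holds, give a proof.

Neither direction holds.

Forward direction. This fails. Under t = F, u = T, p = T, the left side is true but the right side is false.

Converse. This fails. Under t = F, u = F, p = T, the left side is false but the right side is true.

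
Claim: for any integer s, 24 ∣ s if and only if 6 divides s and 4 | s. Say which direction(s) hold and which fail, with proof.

(⇒) holds; (⇐) fails.

[⇒] If 24 ∣ s, write s = 24q. Since 24 = 4·6, s = 6·(4q), so 6 ∣ s; and since 24 = 6·4, s = 4·(6q), so 4 ∣ s.

[⇐] This fails: take s = 12. Both 6 ∣ 12 and 4 ∣ 12, yet 12 is not a multiple of 24 (since 12 = 0·24 + 12), so 24 ∤ 12.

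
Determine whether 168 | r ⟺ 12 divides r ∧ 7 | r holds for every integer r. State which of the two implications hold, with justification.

Not equivalent: only (⇒) holds.

(⇒) If 168 ∣ r, write r = 168q. Since 168 = 14·12, r = 12·(14q), so 12 ∣ r; and since 168 = 24·7, r = 7·(24q), so 7 ∣ r.

(⇐) This fails: take r = 84. Both 12 ∣ 84 and 7 ∣ 84, yet 84 is not a multiple of 168 (since 84 = 0·168 + 84), so 168 ∤ 84.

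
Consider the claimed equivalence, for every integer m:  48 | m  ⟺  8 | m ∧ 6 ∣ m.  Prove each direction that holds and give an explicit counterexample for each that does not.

Not equivalent: only (⇒) holds.

Forward direction. If 48 ∣ m, write m = 48q. Since 48 = 6·8, m = 8·(6q), so 8 ∣ m; and since 48 = 8·6, m = 6·(8q), so 6 ∣ m.

Converse. This fails: take m = 24. Both 8 ∣ 24 and 6 ∣ 24, yet 24 is not a multiple of 48 (since 24 = 0·48 + 24), so 48 ∤ 24.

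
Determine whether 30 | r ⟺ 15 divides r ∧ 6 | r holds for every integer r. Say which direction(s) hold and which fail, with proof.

[⇒] If 30 ∣ r, write r = 30q. Since 30 = 2·15, r = 15·(2q), so 15 ∣ r; and since 30 = 5·6, r = 6·(5q), so 6 ∣ r.

[⇐] Suppose 15 ∣ r and 6 ∣ r. Any common multiple of 15 and 6 is a multiple of their lcm; here lcm(15, 6) = 15·6/gcd(15, 6) = 90/3 = 30, so 30 ∣ r.

Both directions hold.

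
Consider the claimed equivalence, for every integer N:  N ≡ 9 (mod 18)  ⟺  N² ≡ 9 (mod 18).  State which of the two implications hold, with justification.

Only the forward implication holds.

Forward direction. Suppose N ≡ 9 (mod 18). Write N = 18j + 9. Then (18j + 9)² = 324j² + 324j + 81 = 18(18j² + 18j + 4) + 9, so N² ≡ 9 (mod 18).

Converse. This fails: take N = 3. Then 3² = 9 ≡ 9 (mod 18), yet 3 ≡ 3 (mod 18), not 9.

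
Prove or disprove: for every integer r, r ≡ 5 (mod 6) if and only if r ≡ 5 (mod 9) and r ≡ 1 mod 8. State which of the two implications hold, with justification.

The forward direction fails; the converse holds.

(⟹) This fails: r = 65 gives 65 ≡ 5 (mod 6) but 65 ≡ 2 (mod 9), so the conjunction on the right does not hold.

(⟸) Conversely, if r ≡ 5 (mod 9) and r ≡ 1 (mod 8), then by the Chinese remainder theorem r ≡ 41 (mod 72). Since 41 ≡ 5 (mod 6) and 6 ∣ 72, we get r ≡ 5 (mod 6).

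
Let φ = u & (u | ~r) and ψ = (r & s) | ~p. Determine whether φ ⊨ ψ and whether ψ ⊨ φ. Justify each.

Neither implication holds.

[⇒] This fails. Under r = F, s = F, p = T, u = T, the left side is true but the right side is false.

[⇐] This fails. Under r = F, s = F, p = F, u = F, the left side is false but the right side is true.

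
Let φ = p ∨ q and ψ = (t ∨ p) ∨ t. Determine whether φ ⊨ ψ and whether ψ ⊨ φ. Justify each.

Forward direction. This fails. Under p = F, q = T, t = F, the left side is true but the right side is false.

Converse. This fails. Under p = F, q = F, t = T, the left side is false but the right side is true.

Neither implication holds.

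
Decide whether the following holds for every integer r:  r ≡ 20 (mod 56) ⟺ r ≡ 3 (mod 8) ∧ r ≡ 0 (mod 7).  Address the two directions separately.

(⟹) This fails: r = 20 gives 20 ≡ 20 (mod 56) but 20 ≡ 4 (mod 8), so the conjunction on the right does not hold.

(⟸) This fails: r = 35 satisfies both congruences on the right (35 ≡ 3 mod 8 and 35 ≡ 0 mod 7) yet 35 ≡ 35 (mod 56), not 20.

Neither implication holds.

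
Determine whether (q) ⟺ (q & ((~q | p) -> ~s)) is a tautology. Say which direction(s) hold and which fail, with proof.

(⟹) This fails. Under q = T, s = T, p = T, the left side is true but the right side is false.

(⟸) Assume the antecedent. If q is true, q reduces to true regardless of the other variables. If q is false, the antecedent cannot hold. Either way q holds.

(⇒) fails; (⇐) holds.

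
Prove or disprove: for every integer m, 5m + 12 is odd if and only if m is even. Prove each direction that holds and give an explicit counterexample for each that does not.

Neither direction holds.

(⇒) This fails: m = 7 gives 5m + 12 = 47, which is odd, but 7 is odd, not even.

(⇐) This also fails: m = 0 is even, but 5m + 12 = 12 is even, not odd.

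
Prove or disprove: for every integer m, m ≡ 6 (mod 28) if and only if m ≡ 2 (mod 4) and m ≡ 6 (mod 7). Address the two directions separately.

The biconditional holds.

(⟹) Suppose m ≡ 6 (mod 28); write m = 28j + 6. Since 4 ∣ 28, reducing mod 4 gives m ≡ 6 ≡ 2 (mod 4); since 7 ∣ 28, reducing mod 7 gives m ≡ 6 (mod 7).

(⟸) Conversely, if m ≡ 2 (mod 4) and m ≡ 6 (mod 7), then by the Chinese remainder theorem m ≡ 6 (mod 28). This is exactly m ≡ 6 (mod 28).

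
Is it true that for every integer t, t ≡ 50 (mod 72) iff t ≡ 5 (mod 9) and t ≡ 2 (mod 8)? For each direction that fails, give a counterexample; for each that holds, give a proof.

Equivalent; both directions hold.

Forward direction. Suppose t ≡ 50 (mod 72); write t = 72j + 50. Since 9 ∣ 72, reducing mod 9 gives t ≡ 50 ≡ 5 (mod 9); since 8 ∣ 72, reducing mod 8 gives t ≡ 50 ≡ 2 (mod 8).

Converse. If t ≡ 5 (mod 9) and t ≡ 2 (mod 8), then by the Chinese remainder theorem t ≡ 50 (mod 72). This is exactly t ≡ 50 (mod 72).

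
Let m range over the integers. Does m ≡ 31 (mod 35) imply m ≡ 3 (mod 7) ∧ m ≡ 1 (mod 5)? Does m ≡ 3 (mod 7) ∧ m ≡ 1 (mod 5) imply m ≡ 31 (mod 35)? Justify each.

Both directions hold; the statement is true.

[⇒] Suppose m ≡ 31 (mod 35); write m = 35j + 31. Since 7 ∣ 35, reducing mod 7 gives m ≡ 31 ≡ 3 (mod 7); since 5 ∣ 35, reducing mod 5 gives m ≡ 31 ≡ 1 (mod 5).

[⇐] Conversely, if m ≡ 3 (mod 7) and m ≡ 1 (mod 5), then by the Chinese remainder theorem m ≡ 31 (mod 35). This is exactly m ≡ 31 (mod 35).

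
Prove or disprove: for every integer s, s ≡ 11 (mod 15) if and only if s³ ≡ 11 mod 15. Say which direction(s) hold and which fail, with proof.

(⇐) Suppose s³ ≡ 11 (mod 15). The only residue r in {0, …, 14} with r³ ≡ 11 (mod 15) is r = 11, so s ≡ 11 (mod 15).

(⇒) Suppose s ≡ 11 (mod 15). Write s = 15j + 11. Then (15j + 11)³ = 3375j³ + 7425j² + 5445j + 1331 = 15(225j³ + 495j² + 363j + 88) + 11, so s³ ≡ 11 (mod 15).

Both implications hold.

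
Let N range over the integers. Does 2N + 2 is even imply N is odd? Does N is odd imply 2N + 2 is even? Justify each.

[⇒] This fails: take N = 4. Then 2N + 2 = 10, which is even, yet N = 4 is even, not odd.

[⇐] Suppose N is odd. Since 2 is even, 2N is even for every N, so 2N + 2 has the same parity as 2, which is even. Hence 2N + 2 is even.

Only the reverse direction holds.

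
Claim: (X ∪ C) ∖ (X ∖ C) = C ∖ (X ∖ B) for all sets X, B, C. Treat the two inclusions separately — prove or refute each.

(⊇) Let x ∈ C ∖ (X ∖ B). Then either x ∈ C and x ∉ X, B; or x ∈ B ∩ C and x ∉ X; or x ∈ X ∩ B ∩ C. In each case x ∈ (X ∪ C) ∖ (X ∖ C), so C ∖ (X ∖ B) ⊆ (X ∪ C) ∖ (X ∖ C).

(⊆) This inclusion fails. Take X = {1}, B = ∅, C = {1}; then 1 ∈ (X ∪ C) ∖ (X ∖ C) but 1 ∉ C ∖ (X ∖ B).

The sets are not equal: only the reverse inclusion holds.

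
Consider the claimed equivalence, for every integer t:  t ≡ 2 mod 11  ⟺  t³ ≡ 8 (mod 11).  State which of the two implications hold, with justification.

Equivalent; both directions hold.

[⇒] Suppose t ≡ 2 mod 11. Write t = 11j + 2. Then (11j + 2)³ = 1331j³ + 726j² + 132j + 8 = 11(121j³ + 66j² + 12j) + 8, so t³ ≡ 8 (mod 11).

[⇐] Conversely, suppose t³ ≡ 8 (mod 11). The only residue r in {0, …, 10} with r³ ≡ 8 (mod 11) is r = 2, so t ≡ 2 (mod 11).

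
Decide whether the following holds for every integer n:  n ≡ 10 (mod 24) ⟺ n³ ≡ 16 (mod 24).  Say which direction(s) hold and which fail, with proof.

Not equivalent: only (⇒) holds.

Converse. This fails: take n = 4. Then 4³ = 64 ≡ 16 (mod 24), yet 4 ≡ 4 (mod 24), not 10.

Forward direction. Suppose n ≡ 10 (mod 24). Write n = 24j + 10. Then (24j + 10)³ = 13824j³ + 17280j² + 7200j + 1000 = 24(576j³ + 720j² + 300j + 41) + 16, so n³ ≡ 16 (mod 24).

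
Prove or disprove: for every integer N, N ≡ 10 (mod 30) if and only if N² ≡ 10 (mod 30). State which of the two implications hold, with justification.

(→) Suppose N ≡ 10 (mod 30). Write N = 30j + 10. Then (30j + 10)² = 900j² + 600j + 100 = 30(30j² + 20j + 3) + 10, so N² ≡ 10 (mod 30).

(←) This fails: take N = 20. Then 20² = 400 ≡ 10 (mod 30), yet 20 ≡ 20 (mod 30), not 10.

Only the forward direction holds.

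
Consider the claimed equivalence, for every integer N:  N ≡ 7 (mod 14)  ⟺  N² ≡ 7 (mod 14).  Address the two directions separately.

Forward direction. Suppose N ≡ 7 (mod 14). Write N = 14j + 7. Then (14j + 7)² = 196j² + 196j + 49 = 14(14j² + 14j + 3) + 7, so N² ≡ 7 (mod 14).

Converse. Suppose N² ≡ 7 (mod 14). The only residue r in {0, …, 13} with r² ≡ 7 (mod 14) is r = 7, so N ≡ 7 (mod 14).

The biconditional holds.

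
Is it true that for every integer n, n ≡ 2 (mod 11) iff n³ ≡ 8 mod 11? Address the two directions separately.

(→) Suppose n ≡ 2 (mod 11). Write n = 11j + 2. Then (11j + 2)³ = 1331j³ + 726j² + 132j + 8 = 11(121j³ + 66j² + 12j) + 8, so n³ ≡ 8 (mod 11).

(←) For the converse, argue contrapositively. If n ≢ 2 (mod 11), then n is congruent to one of 0, 1, 3, 4, 5, 6, 7, 8, 9, 10 modulo 11, and these give n³ ≡ 0, 1, 5, 9, 4, 7, 2, 6, 3, 10 respectively — never 8.

Both implications hold.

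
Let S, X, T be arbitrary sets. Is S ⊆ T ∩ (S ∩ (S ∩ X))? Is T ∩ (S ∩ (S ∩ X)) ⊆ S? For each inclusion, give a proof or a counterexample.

(⊆) fails; (⊇) holds.

(⊆) This inclusion fails. Take S = {1}, X = ∅, T = ∅; then 1 ∈ S but 1 ∉ T ∩ (S ∩ (S ∩ X)).

(⊇) Let x ∈ T ∩ (S ∩ (S ∩ X)). Then x ∈ S ∩ X ∩ T, from which x ∈ S.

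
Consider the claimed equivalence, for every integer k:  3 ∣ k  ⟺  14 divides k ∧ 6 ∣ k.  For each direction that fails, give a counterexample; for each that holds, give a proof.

Not equivalent: only (⇐) holds.

[⇐] Suppose 14 ∣ k and 6 ∣ k. Any common multiple of 14 and 6 is a multiple of their lcm; here lcm(14, 6) = 14·6/gcd(14, 6) = 84/2 = 42, so 42 ∣ k. Since 3 ∣ 42, it follows that 3 ∣ k.

[⇒] This fails: take k = 3. Certainly 3 ∣ 3, but 14 ∤ 3.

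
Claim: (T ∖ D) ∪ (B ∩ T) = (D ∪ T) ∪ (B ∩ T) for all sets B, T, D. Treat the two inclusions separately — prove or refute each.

The sets are not equal: only the forward inclusion holds.

(⊆) Let x ∈ (T ∖ D) ∪ (B ∩ T). Then either x ∈ T and x ∉ B, D; or x ∈ B ∩ T and x ∉ D; or x ∈ B ∩ T ∩ D. In each case x ∈ (D ∪ T) ∪ (B ∩ T), so (T ∖ D) ∪ (B ∩ T) ⊆ (D ∪ T) ∪ (B ∩ T).

(⊇) This inclusion fails. Take B = ∅, T = ∅, D = {1}; then 1 ∈ (D ∪ T) ∪ (B ∩ T) but 1 ∉ (T ∖ D) ∪ (B ∩ T).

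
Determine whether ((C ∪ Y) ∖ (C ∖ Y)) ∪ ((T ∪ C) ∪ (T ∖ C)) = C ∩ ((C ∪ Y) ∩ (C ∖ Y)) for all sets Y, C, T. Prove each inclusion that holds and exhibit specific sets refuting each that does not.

Only the reverse inclusion holds.

Forward inclusion. This inclusion fails. Take Y = {1}, C = ∅, T = ∅; then 1 ∈ ((C ∪ Y) ∖ (C ∖ Y)) ∪ ((T ∪ C) ∪ (T ∖ C)) but 1 ∉ C ∩ ((C ∪ Y) ∩ (C ∖ Y)).

Reverse inclusion. Let x ∈ C ∩ ((C ∪ Y) ∩ (C ∖ Y)). Then either x ∈ C and x ∉ Y, T; or x ∈ C ∩ T and x ∉ Y. In each case x ∈ ((C ∪ Y) ∖ (C ∖ Y)) ∪ ((T ∪ C) ∪ (T ∖ C)), so C ∩ ((C ∪ Y) ∩ (C ∖ Y)) ⊆ ((C ∪ Y) ∖ (C ∖ Y)) ∪ ((T ∪ C) ∪ (T ∖ C)).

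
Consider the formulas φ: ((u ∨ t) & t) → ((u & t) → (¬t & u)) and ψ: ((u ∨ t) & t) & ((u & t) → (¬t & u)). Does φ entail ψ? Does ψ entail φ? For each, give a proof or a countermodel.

Forward direction. This fails. Under u = F, t = F, the left side is true but the right side is false.

Converse. Assume the antecedent. If u is true, the antecedent cannot hold. If u is false, the consequent reduces to true regardless of the other variables. Either way the consequent holds.

Only the reverse direction holds.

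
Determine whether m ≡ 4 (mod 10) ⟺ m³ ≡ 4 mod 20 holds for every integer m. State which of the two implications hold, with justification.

(⟹) Suppose m ≡ 4 (mod 10). Working modulo 20, m ∈ {4, 14}; for each such r, r³ ≡ 4 (mod 20).

(⟸) Conversely, the residues r modulo 20 with r³ ≡ 4 (mod 20) are exactly {4, 14}, and each is ≡ 4 (mod 10).

Both directions hold; the statement is true.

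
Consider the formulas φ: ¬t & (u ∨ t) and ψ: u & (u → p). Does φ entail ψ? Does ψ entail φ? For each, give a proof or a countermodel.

Both directions fail.

[⇒] This fails. Under p = F, t = F, u = T, the left side is true but the right side is false.

[⇐] This fails. Under p = T, t = T, u = T, the left side is false but the right side is true.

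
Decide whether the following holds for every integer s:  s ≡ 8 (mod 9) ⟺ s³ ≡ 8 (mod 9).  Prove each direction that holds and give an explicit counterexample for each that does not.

The forward direction holds; the converse fails.

(⟹) Suppose s ≡ 8 (mod 9). Write s = 9j + 8. Then (9j + 8)³ = 729j³ + 1944j² + 1728j + 512 = 9(81j³ + 216j² + 192j + 56) + 8, so s³ ≡ 8 (mod 9).

(⟸) This fails: take s = 2. Then 2³ = 8 ≡ 8 (mod 9), yet 2 ≡ 2 (mod 9), not 8.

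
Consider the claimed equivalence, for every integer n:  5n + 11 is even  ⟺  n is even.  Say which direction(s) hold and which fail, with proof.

Neither implication holds.

[⇒] This fails: n = 5 gives 5n + 11 = 36, which is even, but 5 is odd, not even.

[⇐] This also fails: n = 6 is even, but 5n + 11 = 41 is odd, not even.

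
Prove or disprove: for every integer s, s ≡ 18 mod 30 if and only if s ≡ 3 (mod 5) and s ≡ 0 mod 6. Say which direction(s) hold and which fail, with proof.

Both directions hold.

(←) If s ≡ 3 (mod 5) and s ≡ 0 (mod 6), then by the Chinese remainder theorem s ≡ 18 (mod 30). This is exactly s ≡ 18 (mod 30).

(→) Suppose s ≡ 18 (mod 30); write s = 30j + 18. Since 5 ∣ 30, reducing mod 5 gives s ≡ 18 ≡ 3 (mod 5); since 6 ∣ 30, reducing mod 6 gives s ≡ 18 ≡ 0 (mod 6).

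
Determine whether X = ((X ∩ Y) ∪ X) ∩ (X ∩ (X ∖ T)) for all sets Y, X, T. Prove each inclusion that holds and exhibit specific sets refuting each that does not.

The sets are not equal: only the reverse inclusion holds.

Forward inclusion. This inclusion fails. Take Y = ∅, X = {1}, T = {1}; then 1 ∈ X but 1 ∉ ((X ∩ Y) ∪ X) ∩ (X ∩ (X ∖ T)).

Reverse inclusion. Let x ∈ ((X ∩ Y) ∪ X) ∩ (X ∩ (X ∖ T)). Then either x ∈ X and x ∉ Y, T; or x ∈ Y ∩ X and x ∉ T. In each case x ∈ X, so ((X ∩ Y) ∪ X) ∩ (X ∩ (X ∖ T)) ⊆ X.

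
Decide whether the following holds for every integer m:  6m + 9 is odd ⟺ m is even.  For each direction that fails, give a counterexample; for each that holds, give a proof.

[⇒] This fails: take m = 1. Then 6m + 9 = 15, which is odd, yet m = 1 is odd, not even.

[⇐] Suppose m is even. Since 6 is even, 6m is even for every m, so 6m + 9 has the same parity as 9, which is odd. Hence 6m + 9 is odd.

Only the converse holds.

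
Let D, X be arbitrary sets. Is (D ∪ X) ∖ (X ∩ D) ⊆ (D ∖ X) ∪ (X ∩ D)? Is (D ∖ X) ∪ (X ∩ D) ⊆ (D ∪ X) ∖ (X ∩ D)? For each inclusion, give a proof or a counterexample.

(⟹) This inclusion fails. Take D = ∅, X = {1}; then 1 ∈ (D ∪ X) ∖ (X ∩ D) but 1 ∉ (D ∖ X) ∪ (X ∩ D).

(⟸) This inclusion fails. Take D = {1}, X = {1}; then 1 ∈ (D ∖ X) ∪ (X ∩ D) but 1 ∉ (D ∪ X) ∖ (X ∩ D).

Both inclusions fail.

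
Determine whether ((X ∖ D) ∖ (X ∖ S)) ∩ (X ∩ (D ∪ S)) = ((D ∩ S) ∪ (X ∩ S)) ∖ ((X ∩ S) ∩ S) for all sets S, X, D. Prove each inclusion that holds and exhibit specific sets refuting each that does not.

(⟹) This inclusion fails. Take S = {1}, X = {1}, D = ∅; then 1 ∈ ((X ∖ D) ∖ (X ∖ S)) ∩ (X ∩ (D ∪ S)) but 1 ∉ ((D ∩ S) ∪ (X ∩ S)) ∖ ((X ∩ S) ∩ S).

(⟸) This inclusion fails. Take S = {1}, X = ∅, D = {1}; then 1 ∈ ((D ∩ S) ∪ (X ∩ S)) ∖ ((X ∩ S) ∩ S) but 1 ∉ ((X ∖ D) ∖ (X ∖ S)) ∩ (X ∩ (D ∪ S)).

(⊆) fails and (⊇) fails.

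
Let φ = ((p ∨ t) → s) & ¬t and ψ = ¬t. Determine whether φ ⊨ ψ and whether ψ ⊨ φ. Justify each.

Forward direction. Assume the antecedent. If s is true, the antecedent forces (s = T, p = F, t = F) or (s = T, p = T, t = F), and ¬t holds there. If s is false, the antecedent forces (s = F, p = F, t = F), and ¬t holds there. Either way ¬t holds.

Converse. This fails. Under s = F, p = T, t = F, the left side is false but the right side is true.

The forward direction holds; the converse fails.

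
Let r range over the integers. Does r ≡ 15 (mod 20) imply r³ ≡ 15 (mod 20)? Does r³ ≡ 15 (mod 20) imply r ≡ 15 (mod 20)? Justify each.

Both directions hold; the statement is true.

(→) Suppose r ≡ 15 (mod 20). Write r = 20j + 15. Then (20j + 15)³ = 8000j³ + 18000j² + 13500j + 3375 = 20(400j³ + 900j² + 675j + 168) + 15, so r³ ≡ 15 (mod 20).

(←) Conversely, suppose r³ ≡ 15 (mod 20). The only residue r in {0, …, 19} with r³ ≡ 15 (mod 20) is r = 15, so r ≡ 15 (mod 20).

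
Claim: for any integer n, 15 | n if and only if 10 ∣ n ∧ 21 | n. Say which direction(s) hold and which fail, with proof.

Only the reverse direction holds.

(⇒) This fails: take n = 15. Certainly 15 ∣ 15, but 10 ∤ 15.

(⇐) Suppose 10 ∣ n and 21 ∣ n. Any common multiple of 10 and 21 is a multiple of their lcm; here gcd(10, 21) = 1, so lcm(10, 21) = 10·21 = 210, so 210 ∣ n. Since 15 ∣ 210, it follows that 15 ∣ n.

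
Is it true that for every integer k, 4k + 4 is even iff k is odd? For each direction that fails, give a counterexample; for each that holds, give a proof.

(⇒) fails; (⇐) holds.

(⟸) Suppose k is odd. Since 4 is even, 4k is even for every k, so 4k + 4 has the same parity as 4, which is even. Hence 4k + 4 is even.

(⟹) This fails: take k = 4. Then 4k + 4 = 20, which is even, yet k = 4 is even, not odd.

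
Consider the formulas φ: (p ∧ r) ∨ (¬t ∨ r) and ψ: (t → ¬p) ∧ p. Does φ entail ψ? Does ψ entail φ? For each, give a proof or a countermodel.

(⇒) fails; (⇐) holds.

(⇐) Assume the antecedent. If t is true, the antecedent cannot hold. If t is false, (p ∧ r) ∨ (¬t ∨ r) reduces to true regardless of the other variables. Either way (p ∧ r) ∨ (¬t ∨ r) holds.

(⇒) This fails. Under t = F, r = F, p = F, the left side is true but the right side is false.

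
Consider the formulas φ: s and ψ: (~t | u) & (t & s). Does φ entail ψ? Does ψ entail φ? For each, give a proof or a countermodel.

Only the reverse direction holds.

(⇒) This fails. Under s = T, t = F, u = F, the left side is true but the right side is false.

(⇐) Assume the antecedent. If s is true, s reduces to true regardless of the other variables. If s is false, the antecedent cannot hold. Either way s holds.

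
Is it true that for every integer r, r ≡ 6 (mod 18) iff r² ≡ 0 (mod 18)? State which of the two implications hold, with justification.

Only the forward direction holds.

(⟹) Suppose r ≡ 6 (mod 18). Write r = 18j + 6. Then (18j + 6)² = 324j² + 216j + 36 = 18(18j² + 12j + 2) + 0, so r² ≡ 0 (mod 18).

(⟸) This fails: take r = 0. Then 0² = 0 ≡ 0 (mod 18), yet 0 ≡ 0 (mod 18), not 6.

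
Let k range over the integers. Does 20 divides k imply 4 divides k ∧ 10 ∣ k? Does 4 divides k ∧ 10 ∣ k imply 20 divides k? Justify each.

(⟹) If 20 ∣ k, write k = 20q. Since 20 = 5·4, k = 4·(5q), so 4 ∣ k; and since 20 = 2·10, k = 10·(2q), so 10 ∣ k.

(⟸) Suppose 4 ∣ k and 10 ∣ k. Any common multiple of 4 and 10 is a multiple of their lcm; here lcm(4, 10) = 4·10/gcd(4, 10) = 40/2 = 20, so 20 ∣ k.

Equivalent; both directions hold.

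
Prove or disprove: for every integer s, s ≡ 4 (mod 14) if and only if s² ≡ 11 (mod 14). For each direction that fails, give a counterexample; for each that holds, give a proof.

Neither direction holds.

Forward direction. This fails: take s = 4. Then 4 ≡ 4 (mod 14), but 4² = 16 ≡ 2 (mod 14), not 11.

Converse. This fails: take s = 5. Then 5² = 25 ≡ 11 (mod 14), yet 5 ≡ 5 (mod 14), not 4.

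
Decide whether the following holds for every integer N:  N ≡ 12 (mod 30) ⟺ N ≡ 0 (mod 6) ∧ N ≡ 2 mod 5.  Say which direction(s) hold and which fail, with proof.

[⇐] If N ≡ 0 (mod 6) and N ≡ 2 (mod 5), then by the Chinese remainder theorem N ≡ 12 (mod 30). This is exactly N ≡ 12 (mod 30).

[⇒] Suppose N ≡ 12 (mod 30); write N = 30j + 12. Since 6 ∣ 30, reducing mod 6 gives N ≡ 12 ≡ 0 (mod 6); since 5 ∣ 30, reducing mod 5 gives N ≡ 12 ≡ 2 (mod 5).

The biconditional holds.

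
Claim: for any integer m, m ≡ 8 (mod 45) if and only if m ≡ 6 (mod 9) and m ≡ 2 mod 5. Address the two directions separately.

Neither implication holds.

(⟹) This fails: m = 8 gives 8 ≡ 8 (mod 45) but 8 ≡ 8 (mod 9), so the conjunction on the right does not hold.

(⟸) This fails: m = 42 satisfies both congruences on the right (42 ≡ 6 mod 9 and 42 ≡ 2 mod 5) yet 42 ≡ 42 (mod 45), not 8.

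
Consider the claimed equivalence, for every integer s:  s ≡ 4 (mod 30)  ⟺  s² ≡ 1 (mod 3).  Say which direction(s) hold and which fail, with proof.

Only the forward direction holds.

(⇒) Suppose s ≡ 4 (mod 30). Then s² ≡ 4² = 16 (mod 30), and since 3 ∣ 30, also s² ≡ 1 (mod 3).

(⇐) This fails: take s = 1. Then 1² = 1 ≡ 1 (mod 3), yet 1 ≡ 1 (mod 30), not 4.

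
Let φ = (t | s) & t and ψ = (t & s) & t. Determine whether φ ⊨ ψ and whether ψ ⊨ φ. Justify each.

The forward direction fails; the converse holds.

(⟸) Assume the antecedent. If s is true, the antecedent forces (s = T, t = T), and (t | s) & t holds there. If s is false, the antecedent cannot hold. Either way (t | s) & t holds.

(⟹) This fails. Under s = F, t = T, the left side is true but the right side is false.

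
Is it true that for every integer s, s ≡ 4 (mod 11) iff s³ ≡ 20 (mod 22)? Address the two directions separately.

Only the reverse direction holds.

[⇒] This fails: take s = 15. Then 15 ≡ 4 (mod 11), but 15³ = 3375 ≡ 9 (mod 22), not 20.

[⇐] Conversely, the residues r modulo 22 with r³ ≡ 20 (mod 22) are exactly {4}, and each is ≡ 4 (mod 11).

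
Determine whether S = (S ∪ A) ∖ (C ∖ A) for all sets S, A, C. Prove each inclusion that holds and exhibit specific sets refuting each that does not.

Both inclusions fail.

(⊆) This inclusion fails. Take S = {1}, A = ∅, C = {1}; then 1 ∈ S but 1 ∉ (S ∪ A) ∖ (C ∖ A).

(⊇) This inclusion fails. Take S = ∅, A = {1}, C = ∅; then 1 ∈ (S ∪ A) ∖ (C ∖ A) but 1 ∉ S.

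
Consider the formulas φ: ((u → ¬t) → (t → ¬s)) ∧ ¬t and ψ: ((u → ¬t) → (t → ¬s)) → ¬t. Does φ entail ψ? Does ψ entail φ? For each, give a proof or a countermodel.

Not equivalent: only (⇒) holds.

Forward direction. Assume the antecedent. If t is true, the antecedent cannot hold. If t is false, ((u → ¬t) → (t → ¬s)) → ¬t reduces to true regardless of the other variables. Either way ((u → ¬t) → (t → ¬s)) → ¬t holds.

Converse. This fails. Under t = T, u = F, s = T, the left side is false but the right side is true.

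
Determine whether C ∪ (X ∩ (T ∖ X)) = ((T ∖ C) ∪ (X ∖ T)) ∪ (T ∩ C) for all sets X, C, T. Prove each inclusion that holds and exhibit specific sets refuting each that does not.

Forward inclusion. This inclusion fails. Take X = ∅, C = {1}, T = ∅; then 1 ∈ C ∪ (X ∩ (T ∖ X)) but 1 ∉ ((T ∖ C) ∪ (X ∖ T)) ∪ (T ∩ C).

Reverse inclusion. This inclusion fails. Take X = {1}, C = ∅, T = ∅; then 1 ∈ ((T ∖ C) ∪ (X ∖ T)) ∪ (T ∩ C) but 1 ∉ C ∪ (X ∩ (T ∖ X)).

(⊆) fails and (⊇) fails.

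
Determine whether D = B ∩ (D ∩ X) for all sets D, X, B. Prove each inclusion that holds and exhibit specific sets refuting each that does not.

(⊆) This inclusion fails. Take D = {1}, X = ∅, B = ∅; then 1 ∈ D but 1 ∉ B ∩ (D ∩ X).

(⊇) Let x ∈ B ∩ (D ∩ X). Then x ∈ D ∩ X ∩ B, from which x ∈ D.

The sets are not equal: only the reverse inclusion holds.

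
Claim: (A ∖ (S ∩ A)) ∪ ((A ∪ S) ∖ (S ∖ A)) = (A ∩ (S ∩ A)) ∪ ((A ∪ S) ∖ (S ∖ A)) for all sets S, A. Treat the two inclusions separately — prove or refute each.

The two sets are equal.

(⊆) Let x ∈ (A ∖ (S ∩ A)) ∪ ((A ∪ S) ∖ (S ∖ A)). Then either x ∈ A and x ∉ S; or x ∈ S ∩ A. In each case x ∈ (A ∩ (S ∩ A)) ∪ ((A ∪ S) ∖ (S ∖ A)), so (A ∖ (S ∩ A)) ∪ ((A ∪ S) ∖ (S ∖ A)) ⊆ (A ∩ (S ∩ A)) ∪ ((A ∪ S) ∖ (S ∖ A)).

(⊇) Let x ∈ (A ∩ (S ∩ A)) ∪ ((A ∪ S) ∖ (S ∖ A)). Then either x ∈ A and x ∉ S; or x ∈ S ∩ A. In each case x ∈ (A ∖ (S ∩ A)) ∪ ((A ∪ S) ∖ (S ∖ A)), so (A ∩ (S ∩ A)) ∪ ((A ∪ S) ∖ (S ∖ A)) ⊆ (A ∖ (S ∩ A)) ∪ ((A ∪ S) ∖ (S ∖ A)).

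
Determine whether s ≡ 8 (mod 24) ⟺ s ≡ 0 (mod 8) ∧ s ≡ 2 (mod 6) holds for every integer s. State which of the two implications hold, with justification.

Forward direction. Suppose s ≡ 8 (mod 24); write s = 24j + 8. Since 8 ∣ 24, reducing mod 8 gives s ≡ 8 ≡ 0 (mod 8); since 6 ∣ 24, reducing mod 6 gives s ≡ 8 ≡ 2 (mod 6).

Converse. If s ≡ 0 (mod 8) and s ≡ 2 (mod 6), then by the Chinese remainder theorem s ≡ 8 (mod 24). This is exactly s ≡ 8 (mod 24).

The biconditional holds.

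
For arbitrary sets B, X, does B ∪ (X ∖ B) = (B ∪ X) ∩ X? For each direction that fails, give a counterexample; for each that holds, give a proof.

(⊆) fails; (⊇) holds.

(⊆) This inclusion fails. Take B = {1}, X = ∅; then 1 ∈ B ∪ (X ∖ B) but 1 ∉ (B ∪ X) ∩ X.

(⊇) Let x ∈ (B ∪ X) ∩ X. Then either x ∈ X and x ∉ B; or x ∈ B ∩ X. In each case x ∈ B ∪ (X ∖ B), so (B ∪ X) ∩ X ⊆ B ∪ (X ∖ B).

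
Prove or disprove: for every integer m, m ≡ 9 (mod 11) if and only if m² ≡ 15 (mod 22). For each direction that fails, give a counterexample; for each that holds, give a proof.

Neither direction holds.

(→) This fails: take m = 20. Then 20 ≡ 9 (mod 11), but 20² = 400 ≡ 4 (mod 22), not 15.

(←) This fails: take m = 13. Then 13² = 169 ≡ 15 (mod 22), yet 13 ≡ 2 (mod 11), not 9.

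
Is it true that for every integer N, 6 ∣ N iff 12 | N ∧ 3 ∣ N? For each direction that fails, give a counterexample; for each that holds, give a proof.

(⇒) fails; (⇐) holds.

Forward direction. This fails: take N = 6. Certainly 6 ∣ 6, but 12 ∤ 6.

Converse. Suppose 12 ∣ N and 3 ∣ N. Any common multiple of 12 and 3 is a multiple of their lcm; here lcm(12, 3) = 12·3/gcd(12, 3) = 36/3 = 12, so 12 ∣ N. Since 6 ∣ 12, it follows that 6 ∣ N.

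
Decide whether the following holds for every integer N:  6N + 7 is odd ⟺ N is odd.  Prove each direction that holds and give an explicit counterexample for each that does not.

(⟸) Suppose N is odd. Since 6 is even, 6N is even for every N, so 6N + 7 has the same parity as 7, which is odd. Hence 6N + 7 is odd.

(⟹) This fails: take N = 2. Then 6N + 7 = 19, which is odd, yet N = 2 is even, not odd.

Only the converse holds.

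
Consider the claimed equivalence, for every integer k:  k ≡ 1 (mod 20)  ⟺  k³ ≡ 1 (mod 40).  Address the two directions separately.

Not equivalent: only (⇐) holds.

[⇒] This fails: take k = 21. Then 21 ≡ 1 (mod 20), but 21³ = 9261 ≡ 21 (mod 40), not 1.

[⇐] Conversely, the residues r modulo 40 with r³ ≡ 1 (mod 40) are exactly {1}, and each is ≡ 1 (mod 20).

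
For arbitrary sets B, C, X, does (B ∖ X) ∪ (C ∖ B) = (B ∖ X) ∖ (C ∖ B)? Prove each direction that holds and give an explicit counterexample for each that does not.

Only the reverse inclusion holds.

(⊆) This inclusion fails. Take B = ∅, C = {1}, X = ∅; then 1 ∈ (B ∖ X) ∪ (C ∖ B) but 1 ∉ (B ∖ X) ∖ (C ∖ B).

(⊇) Let x ∈ (B ∖ X) ∖ (C ∖ B). Then either x ∈ B and x ∉ C, X; or x ∈ B ∩ C and x ∉ X. In each case x ∈ (B ∖ X) ∪ (C ∖ B), so (B ∖ X) ∖ (C ∖ B) ⊆ (B ∖ X) ∪ (C ∖ B).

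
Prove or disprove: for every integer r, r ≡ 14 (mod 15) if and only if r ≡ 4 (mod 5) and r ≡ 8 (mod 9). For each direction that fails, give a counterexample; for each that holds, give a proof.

The forward direction fails; the converse holds.

(←) If r ≡ 4 (mod 5) and r ≡ 8 (mod 9), then by the Chinese remainder theorem r ≡ 44 (mod 45). Since 44 ≡ 14 (mod 15) and 15 ∣ 45, we get r ≡ 14 (mod 15).

(→) This fails: r = 29 gives 29 ≡ 14 (mod 15) but 29 ≡ 2 (mod 9), so the conjunction on the right does not hold.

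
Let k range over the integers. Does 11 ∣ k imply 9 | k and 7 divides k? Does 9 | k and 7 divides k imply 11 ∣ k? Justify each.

(⇒) This fails: take k = 11. Certainly 11 ∣ 11, but 9 ∤ 11.

(⇐) This fails: take k = 63. Both 9 ∣ 63 and 7 ∣ 63, yet 63 is not a multiple of 11 (since 63 = 5·11 + 8), so 11 ∤ 63.

Both directions fail.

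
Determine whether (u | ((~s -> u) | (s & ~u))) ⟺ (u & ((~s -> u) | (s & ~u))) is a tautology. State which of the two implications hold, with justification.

Not equivalent: only (⇐) holds.

Forward direction. This fails. Under s = T, u = F, the left side is true but the right side is false.

Converse. Assume the antecedent. If s is true, u | ((~s -> u) | (s & ~u)) reduces to true regardless of the other variables. If s is false, the antecedent forces (s = F, u = T), and u | ((~s -> u) | (s & ~u)) holds there. Either way u | ((~s -> u) | (s & ~u)) holds.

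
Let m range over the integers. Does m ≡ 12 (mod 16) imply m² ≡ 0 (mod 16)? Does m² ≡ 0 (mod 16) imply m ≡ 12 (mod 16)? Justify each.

The forward direction holds; the converse fails.

(⟹) Suppose m ≡ 12 (mod 16). Write m = 16j + 12. Then (16j + 12)² = 256j² + 384j + 144 = 16(16j² + 24j + 9) + 0, so m² ≡ 0 (mod 16).

(⟸) This fails: take m = 0. Then 0² = 0 ≡ 0 (mod 16), yet 0 ≡ 0 (mod 16), not 12.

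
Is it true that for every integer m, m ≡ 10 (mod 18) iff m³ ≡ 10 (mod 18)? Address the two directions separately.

(⇒) holds; (⇐) fails.

[⇒] Suppose m ≡ 10 (mod 18). Write m = 18j + 10. Then (18j + 10)³ = 5832j³ + 9720j² + 5400j + 1000 = 18(324j³ + 540j² + 300j + 55) + 10, so m³ ≡ 10 (mod 18).

[⇐] This fails: take m = 4. Then 4³ = 64 ≡ 10 (mod 18), yet 4 ≡ 4 (mod 18), not 10.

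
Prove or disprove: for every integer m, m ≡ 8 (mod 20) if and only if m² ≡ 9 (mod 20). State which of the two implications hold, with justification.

Forward direction. This fails: take m = 8. Then 8 ≡ 8 (mod 20), but 8² = 64 ≡ 4 (mod 20), not 9.

Converse. This fails: take m = 3. Then 3² = 9 ≡ 9 (mod 20), yet 3 ≡ 3 (mod 20), not 8.

Both directions fail.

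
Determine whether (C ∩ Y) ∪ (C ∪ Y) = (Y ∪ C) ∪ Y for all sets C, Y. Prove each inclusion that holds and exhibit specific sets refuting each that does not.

Forward inclusion. Let x ∈ (C ∩ Y) ∪ (C ∪ Y). Then either x ∈ C and x ∉ Y; or x ∈ Y and x ∉ C; or x ∈ C ∩ Y. In each case x ∈ (Y ∪ C) ∪ Y, so (C ∩ Y) ∪ (C ∪ Y) ⊆ (Y ∪ C) ∪ Y.

Reverse inclusion. Let x ∈ (Y ∪ C) ∪ Y. Then either x ∈ C and x ∉ Y; or x ∈ Y and x ∉ C; or x ∈ C ∩ Y. In each case x ∈ (C ∩ Y) ∪ (C ∪ Y), so (Y ∪ C) ∪ Y ⊆ (C ∩ Y) ∪ (C ∪ Y).

The two sets are equal.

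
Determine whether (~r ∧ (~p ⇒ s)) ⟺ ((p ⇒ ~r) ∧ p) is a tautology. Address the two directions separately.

(⇒) fails; (⇐) holds.

[⇐] Assume the antecedent. If r is true, the antecedent cannot hold. If r is false, the antecedent forces (r = F, s = F, p = T) or (r = F, s = T, p = T), and ~r ∧ (~p ⇒ s) holds there. Either way ~r ∧ (~p ⇒ s) holds.

[⇒] This fails. Under r = F, s = T, p = F, the left side is true but the right side is false.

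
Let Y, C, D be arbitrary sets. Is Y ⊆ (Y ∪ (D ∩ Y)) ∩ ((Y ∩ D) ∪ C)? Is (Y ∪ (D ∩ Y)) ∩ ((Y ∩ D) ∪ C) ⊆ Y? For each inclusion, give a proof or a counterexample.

(⊆) fails; (⊇) holds.

Reverse inclusion. Let x ∈ (Y ∪ (D ∩ Y)) ∩ ((Y ∩ D) ∪ C). Then either x ∈ Y ∩ C and x ∉ D; or x ∈ Y ∩ D and x ∉ C; or x ∈ Y ∩ C ∩ D. In each case x ∈ Y, so (Y ∪ (D ∩ Y)) ∩ ((Y ∩ D) ∪ C) ⊆ Y.

Forward inclusion. This inclusion fails. Take Y = {1}, C = ∅, D = ∅; then 1 ∈ Y but 1 ∉ (Y ∪ (D ∩ Y)) ∩ ((Y ∩ D) ∪ C).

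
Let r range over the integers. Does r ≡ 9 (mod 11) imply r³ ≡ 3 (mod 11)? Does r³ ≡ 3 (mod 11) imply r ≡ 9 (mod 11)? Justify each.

(→) Suppose r ≡ 9 (mod 11). Write r = 11j + 9. Then (11j + 9)³ = 1331j³ + 3267j² + 2673j + 729 = 11(121j³ + 297j² + 243j + 66) + 3, so r³ ≡ 3 (mod 11).

(←) Conversely, suppose r³ ≡ 3 (mod 11). The only residue r in {0, …, 10} with r³ ≡ 3 (mod 11) is r = 9, so r ≡ 9 (mod 11).

The biconditional holds.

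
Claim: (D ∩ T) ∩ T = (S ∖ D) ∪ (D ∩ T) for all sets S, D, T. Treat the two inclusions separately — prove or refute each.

Reverse inclusion. This inclusion fails. Take S = {1}, D = ∅, T = ∅; then 1 ∈ (S ∖ D) ∪ (D ∩ T) but 1 ∉ (D ∩ T) ∩ T.

Forward inclusion. Let x ∈ (D ∩ T) ∩ T. Then either x ∈ D ∩ T and x ∉ S; or x ∈ S ∩ D ∩ T. In each case x ∈ (S ∖ D) ∪ (D ∩ T), so (D ∩ T) ∩ T ⊆ (S ∖ D) ∪ (D ∩ T).

(⊆) holds; (⊇) fails.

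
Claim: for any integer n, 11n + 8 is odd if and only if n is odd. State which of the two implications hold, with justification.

The biconditional holds.

(⟸) Suppose n is odd; write n = 2j + 1. Then 11n + 8 = 11·(2j + 1) + 8 = 2·11j + 19, which is odd.

(⟹) Suppose 11n + 8 is odd. Since 11 is odd, 11n and n have the same parity, so 11n + 8 ≡ n + 8 (mod 2). As 8 is even, 11n + 8 is odd exactly when n is odd. Thus n is odd.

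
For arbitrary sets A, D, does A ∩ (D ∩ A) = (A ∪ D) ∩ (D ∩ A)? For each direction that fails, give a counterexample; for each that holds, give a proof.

(⟹) Let x ∈ A ∩ (D ∩ A). Then x ∈ A ∩ D, from which x ∈ (A ∪ D) ∩ (D ∩ A).

(⟸) Let x ∈ (A ∪ D) ∩ (D ∩ A). Then x ∈ A ∩ D, from which x ∈ A ∩ (D ∩ A).

The two sets are equal.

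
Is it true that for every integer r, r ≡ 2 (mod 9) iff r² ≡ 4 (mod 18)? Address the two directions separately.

Both directions fail.

(→) This fails: take r = 11. Then 11 ≡ 2 (mod 9), but 11² = 121 ≡ 13 (mod 18), not 4.

(←) This fails: take r = 16. Then 16² = 256 ≡ 4 (mod 18), yet 16 ≡ 7 (mod 9), not 2.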